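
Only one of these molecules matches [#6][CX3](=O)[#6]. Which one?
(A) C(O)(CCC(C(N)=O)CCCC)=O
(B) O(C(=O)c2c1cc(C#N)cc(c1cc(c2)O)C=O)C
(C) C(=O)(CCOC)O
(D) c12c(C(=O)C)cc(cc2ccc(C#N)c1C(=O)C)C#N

[#6][CX3](=O)[#6] describes a carbonyl carbon (no H) flanked by two carbons (a ketone).
(A) has a primary amide (-C(=O)NH2) but one neighbour of the carbonyl carbon is N, not C.
(B) has a methyl-ester group (-C(=O)OCH3) but one neighbour of the carbonyl carbon is O, not C.
(C) has a carboxylic acid group (-C(=O)OH) but one neighbour of the carbonyl carbon is O, not C.
(D) contains an acetyl/ketone group (-C(=O)CH3), which satisfies every atom and bond constraint.
So the answer is (D).

D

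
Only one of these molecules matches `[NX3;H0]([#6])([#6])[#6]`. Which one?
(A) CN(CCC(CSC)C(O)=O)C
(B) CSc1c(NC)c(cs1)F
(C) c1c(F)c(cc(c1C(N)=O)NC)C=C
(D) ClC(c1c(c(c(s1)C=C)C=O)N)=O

A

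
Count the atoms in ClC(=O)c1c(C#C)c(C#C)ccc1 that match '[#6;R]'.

Check the 13 heavy atoms by environment: 6× c (aromatic, in 6-ring) → match; 5× C (acyclic) → no; 1× O (acyclic) → no; 1× Cl (acyclic) → no.
That gives 6 matching atoms.

6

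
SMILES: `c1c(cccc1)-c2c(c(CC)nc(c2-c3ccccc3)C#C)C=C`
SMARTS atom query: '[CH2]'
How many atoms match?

Check the 24 heavy atoms by environment: 1× n (aromatic, H0) → no; 7× c (aromatic, H0) → no; 10× c (aromatic, H1) → no; 2× C (H2) → match; 1× C (H3) → no; 2× C (H1) → no; 1× C (H0) → no.
That gives 2 matching atoms.

2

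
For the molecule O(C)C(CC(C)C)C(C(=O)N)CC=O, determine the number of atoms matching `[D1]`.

6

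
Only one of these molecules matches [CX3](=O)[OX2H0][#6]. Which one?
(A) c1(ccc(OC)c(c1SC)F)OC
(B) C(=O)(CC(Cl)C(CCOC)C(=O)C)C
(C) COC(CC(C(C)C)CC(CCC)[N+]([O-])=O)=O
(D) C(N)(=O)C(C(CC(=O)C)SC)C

C

[CX3](=O)[OX2H0][#6] describes a carbonyl carbon bonded to an oxygen that is itself bonded to carbon (no H on that O) (an ester).
(A) has a methoxy ether (-OCH3) but the ether oxygen is not adjacent to a C=O carbon.
(B) has a methoxy ether (-OCH3) but the ether oxygen is not adjacent to a C=O carbon.
(C) contains a methyl-ester group (-C(=O)OCH3), which satisfies every atom and bond constraint.
(D) has a primary amide (-C(=O)NH2) but the carbonyl is bonded to N, not to an O-C linkage.
So the answer is (C).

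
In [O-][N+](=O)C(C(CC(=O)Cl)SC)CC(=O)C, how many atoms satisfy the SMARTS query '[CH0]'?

The query [CH0] means: aliphatic carbon with no attached hydrogen.
Check the 15 heavy atoms by environment: 2× C (H2) → no; 2× C (H1) → no; 2× C (H0) → match; 3× O (H0) → no; 2× C (H3) → no; 1× N (charge +1, H0) → no; 1× O (charge -1, H0) → no; 1× Cl (H0) → no; 1× S (H0) → no.
That gives 2 matching atoms.

2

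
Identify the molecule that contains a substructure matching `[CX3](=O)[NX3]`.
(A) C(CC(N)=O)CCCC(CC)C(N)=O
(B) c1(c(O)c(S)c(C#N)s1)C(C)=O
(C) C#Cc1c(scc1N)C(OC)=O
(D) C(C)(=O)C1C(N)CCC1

A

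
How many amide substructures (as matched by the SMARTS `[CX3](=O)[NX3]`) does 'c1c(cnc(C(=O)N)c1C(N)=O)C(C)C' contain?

[CX3](=O)[NX3] is the SMARTS for an amide: a carbonyl carbon bonded to a trivalent nitrogen.
The molecule carries 2 separate instances of a primary amide (-C(=O)NH2) meeting every constraint; each maps to a distinct set of atoms, giving 2 matches.

2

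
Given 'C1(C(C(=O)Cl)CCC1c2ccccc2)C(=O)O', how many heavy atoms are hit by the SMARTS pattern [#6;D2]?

7

The query [#6;D2] means: any carbon bonded to exactly two heavy atoms.
Check the 17 heavy atoms by environment: 2× C (D2) → match; 5× C (D3) → no; 3× O (D1) → no; 1× Cl (D1) → no; 1× c (aromatic, D3) → no; 5× c (aromatic, D2) → match.
Summing the matching environments: 2 + 5 = 7 matching atoms.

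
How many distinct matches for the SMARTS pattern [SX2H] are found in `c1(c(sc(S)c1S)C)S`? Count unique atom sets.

3

[SX2H] is the SMARTS for a thiol: an aliphatic sulfur with two connections, one being H.
The molecule carries 3 separate instances of a thiol (-SH) meeting every constraint; each maps to a distinct set of atoms, giving 3 matches.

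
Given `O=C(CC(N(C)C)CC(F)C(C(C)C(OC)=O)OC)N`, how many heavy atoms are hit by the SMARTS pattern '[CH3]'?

5

Check the 20 heavy atoms by environment: 2× C (H2) → no; 4× C (H1) → no; 5× C (H3) → match; 1× F (H0) → no; 2× C (H0) → no; 4× O (H0) → no; 1× N (H0) → no; 1× N (H2) → no.
That gives 5 matching atoms.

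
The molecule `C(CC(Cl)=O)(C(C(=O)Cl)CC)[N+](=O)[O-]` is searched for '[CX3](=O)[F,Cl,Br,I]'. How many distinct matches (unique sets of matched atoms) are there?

2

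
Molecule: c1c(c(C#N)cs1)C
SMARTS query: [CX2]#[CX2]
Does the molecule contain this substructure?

No

The pattern [CX2]#[CX2] describes a carbon-carbon triple bond — an alkyne.
The closest candidate here is a nitrile (-C#N), but the triple bond is C#N, not C#C. No other fragment satisfies the full query, so there is no match.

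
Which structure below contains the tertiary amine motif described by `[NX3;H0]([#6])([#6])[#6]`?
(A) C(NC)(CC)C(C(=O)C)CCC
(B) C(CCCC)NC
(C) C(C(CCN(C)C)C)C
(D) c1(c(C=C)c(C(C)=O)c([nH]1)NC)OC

[NX3;H0]([#6])([#6])[#6] describes a trivalent nitrogen with no H, bonded to three carbons (a tertiary amine).
(A) has an N-methylamino group (-NHCH3) but the nitrogen still has one H (H1), not H0.
(B) has an N-methylamino group (-NHCH3) but the nitrogen still has one H (H1), not H0.
(C) contains a dimethylamino group (-N(CH3)2), which satisfies every atom and bond constraint.
(D) has an N-methylamino group (-NHCH3) but the nitrogen still has one H (H1), not H0.
So the answer is (C).

C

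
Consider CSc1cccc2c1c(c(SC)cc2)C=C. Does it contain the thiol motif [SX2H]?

No

The pattern [SX2H] describes an aliphatic sulfur with two connections, one being H — a thiol.
The closest candidate here is a methylthio ether (-SCH3), but the sulfur has H0 (bonded to two carbons), not H1. No other fragment satisfies the full query, so there is no match.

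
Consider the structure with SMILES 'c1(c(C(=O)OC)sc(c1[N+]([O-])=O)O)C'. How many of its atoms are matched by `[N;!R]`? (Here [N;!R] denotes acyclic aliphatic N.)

1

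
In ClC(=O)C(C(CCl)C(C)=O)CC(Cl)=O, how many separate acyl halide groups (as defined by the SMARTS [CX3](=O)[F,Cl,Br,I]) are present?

2

[CX3](=O)[F,Cl,Br,I] is the SMARTS for an acyl halide: a carbonyl carbon bonded to a halogen.
The molecule carries 2 separate instances of an acyl chloride (-C(=O)Cl) meeting every constraint; each maps to a distinct set of atoms, giving 2 matches.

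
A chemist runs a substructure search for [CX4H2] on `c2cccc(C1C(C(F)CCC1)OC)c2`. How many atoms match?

3

The query [CX4H2] means: sp3 carbon (X4) with exactly two hydrogens.
Check the 15 heavy atoms by environment: 3× C (H2, X4) → match; 3× C (H1, X4) → no; 1× O (H0, X2) → no; 1× C (H3, X4) → no; 1× c (aromatic, H0, X3) → no; 5× c (aromatic, H1, X3) → no; 1× F (H0, X1) → no.
That gives 3 matching atoms.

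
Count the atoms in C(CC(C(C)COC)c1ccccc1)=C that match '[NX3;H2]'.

The query [NX3;H2] means: aliphatic N with 3 total connections, two of them H — an -NH2 nitrogen (amine or amide).
Check the 15 heavy atoms by environment: 2× C (H2, X4) → no; 2× C (H1, X4) → no; 2× C (H3, X4) → no; 1× O (H0, X2) → no; 1× c (aromatic, H0, X3) → no; 5× c (aromatic, H1, X3) → no; 1× C (H1, X3) → no; 1× C (H2, X3) → no.
No environment satisfies the query, so 0 matching atoms.

0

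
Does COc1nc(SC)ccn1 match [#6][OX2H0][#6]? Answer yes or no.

Yes

The pattern [#6][OX2H0][#6] describes an aliphatic oxygen bridging two carbons with no H on the oxygen — an ether.
The molecule carries a methoxy ether (-OCH3), whose atoms satisfy every constraint of the query, so the pattern matches.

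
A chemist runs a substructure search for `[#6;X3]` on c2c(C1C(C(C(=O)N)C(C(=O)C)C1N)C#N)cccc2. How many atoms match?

8

The query [#6;X3] means: any carbon (aromatic or not) with three total connections.
Check the 20 heavy atoms by environment: 6× C (X4) → no; 1× C (X2) → no; 1× N (X1) → no; 2× C (X3) → match; 2× O (X1) → no; 2× N (X3) → no; 6× c (aromatic, X3) → match.
Summing the matching environments: 2 + 6 = 8 matching atoms.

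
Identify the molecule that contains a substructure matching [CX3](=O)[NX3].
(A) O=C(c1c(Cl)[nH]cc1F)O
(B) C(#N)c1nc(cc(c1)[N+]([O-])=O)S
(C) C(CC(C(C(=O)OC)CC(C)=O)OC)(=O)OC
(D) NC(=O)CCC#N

D

[CX3](=O)[NX3] describes a carbonyl carbon bonded to a trivalent nitrogen (an amide).
(A) has a carboxylic acid group (-C(=O)OH) but the carbonyl is bonded to O, not to an NX3 nitrogen.
(B) has a nitrile (-C#N) but the nitrile N is NX1 (triple-bonded), not NX3.
(C) has a methyl-ester group (-C(=O)OCH3) but the carbonyl is bonded to O, not to an NX3 nitrogen.
(D) contains a primary amide (-C(=O)NH2), which satisfies every atom and bond constraint.
So the answer is (D).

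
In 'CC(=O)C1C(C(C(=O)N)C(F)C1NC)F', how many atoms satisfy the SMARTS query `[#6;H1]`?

5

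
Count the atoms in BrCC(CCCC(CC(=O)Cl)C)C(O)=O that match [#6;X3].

The query [#6;X3] means: any carbon (aromatic or not) with three total connections.
Check the 15 heavy atoms by environment: 8× C (X4) → no; 1× Br (X1) → no; 2× C (X3) → match; 2× O (X1) → no; 1× O (X2) → no; 1× Cl (X1) → no.
That gives 2 matching atoms.

2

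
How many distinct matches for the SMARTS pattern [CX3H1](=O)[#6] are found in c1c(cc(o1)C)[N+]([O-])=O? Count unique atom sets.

[CX3H1](=O)[#6] is the SMARTS for an aldehyde: an sp2 carbon with one H, double-bonded to O and single-bonded to carbon.
No fragment in the molecule satisfies every constraint, giving 0 matches.

0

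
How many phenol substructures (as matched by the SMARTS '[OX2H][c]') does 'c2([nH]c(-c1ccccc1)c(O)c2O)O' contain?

3

[OX2H][c] is the SMARTS for a phenol: a hydroxyl oxygen attached to an aromatic carbon.
The molecule carries 3 separate instances of a hydroxyl group (-OH) meeting every constraint; each maps to a distinct set of atoms, giving 3 matches.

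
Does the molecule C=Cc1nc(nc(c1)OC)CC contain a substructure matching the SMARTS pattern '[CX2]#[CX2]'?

The pattern [CX2]#[CX2] describes a carbon-carbon triple bond — an alkyne.
The closest candidate here is a vinyl group (-CH=CH2), but the C=C is a double bond; both carbons are CX3, not CX2. No other fragment satisfies the full query, so there is no match.

No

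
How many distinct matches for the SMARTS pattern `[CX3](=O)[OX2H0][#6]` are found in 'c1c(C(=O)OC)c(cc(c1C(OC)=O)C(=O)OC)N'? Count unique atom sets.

3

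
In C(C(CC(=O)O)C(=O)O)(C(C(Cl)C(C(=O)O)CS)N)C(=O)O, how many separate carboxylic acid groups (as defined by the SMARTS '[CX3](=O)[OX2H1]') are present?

[CX3](=O)[OX2H1] is the SMARTS for a carboxylic acid: an sp2 carbon double-bonded to O and single-bonded to an -OH oxygen.
The molecule carries 4 separate instances of a carboxylic acid group (-C(=O)OH) meeting every constraint; each maps to a distinct set of atoms, giving 4 matches.

4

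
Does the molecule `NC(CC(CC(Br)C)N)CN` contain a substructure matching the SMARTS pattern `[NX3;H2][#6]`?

Yes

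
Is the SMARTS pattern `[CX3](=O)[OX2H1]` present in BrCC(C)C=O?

No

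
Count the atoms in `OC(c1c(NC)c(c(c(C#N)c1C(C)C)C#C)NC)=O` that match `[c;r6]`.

The query [c;r6] means: aromatic carbon that belongs to a six-membered ring.
Check the 20 heavy atoms by environment: 6× c (aromatic, in 6-ring) → match; 9× C (acyclic) → no; 3× N (acyclic) → no; 2× O (acyclic) → no.
That gives 6 matching atoms.

6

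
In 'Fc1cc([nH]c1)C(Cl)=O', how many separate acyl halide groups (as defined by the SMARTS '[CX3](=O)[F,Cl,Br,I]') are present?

[CX3](=O)[F,Cl,Br,I] is the SMARTS for an acyl halide: a carbonyl carbon bonded to a halogen.
Exactly one fragment in the molecule meets all constraints, giving 1 match.

1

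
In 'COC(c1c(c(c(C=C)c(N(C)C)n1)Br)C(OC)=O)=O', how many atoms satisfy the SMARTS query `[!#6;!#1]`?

The query [!#6;!#1] means: not carbon and not hydrogen — any heteroatom.
Check the 20 heavy atoms by environment: 1× n (aromatic) → match; 5× c (aromatic) → no; 8× C → no; 4× O → match; 1× N → match; 1× Br → match.
Summing the matching environments: 1 + 4 + 1 + 1 = 7 matching atoms.

7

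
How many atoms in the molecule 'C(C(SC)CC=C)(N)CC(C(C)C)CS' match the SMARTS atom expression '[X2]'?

2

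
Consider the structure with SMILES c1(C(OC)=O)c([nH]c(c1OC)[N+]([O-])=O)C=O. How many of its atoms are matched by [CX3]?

2

Check the 16 heavy atoms by environment: 1× n (aromatic, X3) → no; 4× c (aromatic, X3) → no; 1× N (charge +1, X3) → no; 1× O (charge -1, X1) → no; 3× O (X1) → no; 2× C (X3) → match; 2× O (X2) → no; 2× C (X4) → no.
That gives 2 matching atoms.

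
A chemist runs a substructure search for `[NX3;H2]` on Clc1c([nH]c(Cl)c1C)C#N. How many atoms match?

Check the 10 heavy atoms by environment: 1× n (aromatic, H1, X3) → no; 4× c (aromatic, H0, X3) → no; 2× Cl (H0, X1) → no; 1× C (H0, X2) → no; 1× N (H0, X1) → no; 1× C (H3, X4) → no.
No environment satisfies the query, so 0 matching atoms.

0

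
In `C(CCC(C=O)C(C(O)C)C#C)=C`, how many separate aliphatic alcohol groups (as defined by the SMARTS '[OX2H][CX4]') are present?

1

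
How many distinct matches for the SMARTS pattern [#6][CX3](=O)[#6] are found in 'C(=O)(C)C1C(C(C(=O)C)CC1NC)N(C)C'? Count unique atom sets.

2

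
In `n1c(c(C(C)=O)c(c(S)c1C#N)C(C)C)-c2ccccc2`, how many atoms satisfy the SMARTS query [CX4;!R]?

Check the 21 heavy atoms by environment: 1× n (aromatic, X2, in 6-ring) → no; 11× c (aromatic, X3, in 6-ring) → no; 4× C (X4, acyclic) → match; 1× C (X3, acyclic) → no; 1× O (X1, acyclic) → no; 1× S (X2, acyclic) → no; 1× C (X2, acyclic) → no; 1× N (X1, acyclic) → no.
That gives 4 matching atoms.

4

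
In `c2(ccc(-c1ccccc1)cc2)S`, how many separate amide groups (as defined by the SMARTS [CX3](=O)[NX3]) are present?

0

[CX3](=O)[NX3] is the SMARTS for an amide: a carbonyl carbon bonded to a trivalent nitrogen.
No fragment in the molecule satisfies every constraint, giving 0 matches.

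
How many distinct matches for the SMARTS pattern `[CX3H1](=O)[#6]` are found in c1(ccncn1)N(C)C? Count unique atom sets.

0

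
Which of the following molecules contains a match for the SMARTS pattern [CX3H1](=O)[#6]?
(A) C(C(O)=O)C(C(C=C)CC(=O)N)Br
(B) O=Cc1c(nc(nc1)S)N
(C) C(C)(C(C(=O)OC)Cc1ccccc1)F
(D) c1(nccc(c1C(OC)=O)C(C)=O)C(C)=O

B

[CX3H1](=O)[#6] describes an sp2 carbon with one H, double-bonded to O and single-bonded to carbon (an aldehyde).
(A) has a carboxylic acid group (-C(=O)OH) but the carbonyl carbon has H0 and is bonded to O, not H1.
(B) contains an aldehyde (-CHO), which satisfies every atom and bond constraint.
(C) has a methyl-ester group (-C(=O)OCH3) but the carbonyl carbon has H0, not H1.
(D) has an acetyl/ketone group (-C(=O)CH3) but the carbonyl carbon has H0 (two carbon neighbours), not H1.
So the answer is (B).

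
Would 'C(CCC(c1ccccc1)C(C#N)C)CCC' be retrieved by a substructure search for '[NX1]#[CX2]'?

Yes

The pattern [NX1]#[CX2] describes a nitrogen triple-bonded to a two-connected carbon — a nitrile.
The molecule carries a nitrile (-C#N), whose atoms satisfy every constraint of the query, so the pattern matches.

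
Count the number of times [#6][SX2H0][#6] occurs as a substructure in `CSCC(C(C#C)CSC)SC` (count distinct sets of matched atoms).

[#6][SX2H0][#6] is the SMARTS for a thioether: an aliphatic sulfur bridging two carbons with no H on the sulfur.
The molecule carries 3 separate instances of a methylthio ether (-SCH3) meeting every constraint; each maps to a distinct set of atoms, giving 3 matches.

3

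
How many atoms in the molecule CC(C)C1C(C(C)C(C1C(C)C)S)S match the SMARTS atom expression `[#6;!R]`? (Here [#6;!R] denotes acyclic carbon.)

The query [#6;!R] means: carbon not in any ring.
Check the 14 heavy atoms by environment: 5× C (in 5-ring) → no; 2× S (acyclic) → no; 7× C (acyclic) → match.
That gives 7 matching atoms.

7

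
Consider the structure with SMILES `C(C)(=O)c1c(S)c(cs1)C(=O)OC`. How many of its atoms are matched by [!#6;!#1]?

5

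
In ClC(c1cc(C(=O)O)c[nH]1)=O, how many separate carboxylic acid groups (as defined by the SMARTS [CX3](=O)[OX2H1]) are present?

1

[CX3](=O)[OX2H1] is the SMARTS for a carboxylic acid: an sp2 carbon double-bonded to O and single-bonded to an -OH oxygen.
Exactly one fragment in the molecule meets all constraints, giving 1 match.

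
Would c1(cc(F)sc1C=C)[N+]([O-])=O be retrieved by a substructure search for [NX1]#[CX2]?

The pattern [NX1]#[CX2] describes a nitrogen triple-bonded to a two-connected carbon — a nitrile.
The closest candidate here is a nitro group (-[N+](=O)[O-]), but there is no C#N triple bond. No other fragment satisfies the full query, so there is no match.

No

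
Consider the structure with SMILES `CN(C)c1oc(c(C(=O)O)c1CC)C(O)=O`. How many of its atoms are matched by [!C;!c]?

6

Check the 16 heavy atoms by environment: 1× o (aromatic) → match; 4× c (aromatic) → no; 1× N → match; 6× C → no; 4× O → match.
Summing the matching environments: 1 + 1 + 4 = 6 matching atoms.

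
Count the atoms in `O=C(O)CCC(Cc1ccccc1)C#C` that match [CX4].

4

Check the 15 heavy atoms by environment: 4× C (X4) → match; 1× C (X3) → no; 1× O (X1) → no; 1× O (X2) → no; 6× c (aromatic, X3) → no; 2× C (X2) → no.
That gives 4 matching atoms.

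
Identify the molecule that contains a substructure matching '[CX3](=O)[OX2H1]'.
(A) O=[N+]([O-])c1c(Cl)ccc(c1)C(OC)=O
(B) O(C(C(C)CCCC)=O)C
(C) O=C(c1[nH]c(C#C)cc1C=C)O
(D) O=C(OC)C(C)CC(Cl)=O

C

[CX3](=O)[OX2H1] describes an sp2 carbon double-bonded to O and single-bonded to an -OH oxygen (a carboxylic acid).
(A) has a methyl-ester group (-C(=O)OCH3) but the singly-bonded O has no H (OX2H0, not OX2H1).
(B) has a methyl-ester group (-C(=O)OCH3) but the singly-bonded O has no H (OX2H0, not OX2H1).
(C) contains a carboxylic acid group (-C(=O)OH), which satisfies every atom and bond constraint.
(D) has an acyl chloride (-C(=O)Cl) but the carbonyl is bonded to Cl, not to an -OH oxygen.
So the answer is (C).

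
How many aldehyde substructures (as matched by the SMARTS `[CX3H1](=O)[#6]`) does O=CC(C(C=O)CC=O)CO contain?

3

[CX3H1](=O)[#6] is the SMARTS for an aldehyde: an sp2 carbon with one H, double-bonded to O and single-bonded to carbon.
The molecule carries 3 separate instances of an aldehyde (-CHO) meeting every constraint; each maps to a distinct set of atoms, giving 3 matches.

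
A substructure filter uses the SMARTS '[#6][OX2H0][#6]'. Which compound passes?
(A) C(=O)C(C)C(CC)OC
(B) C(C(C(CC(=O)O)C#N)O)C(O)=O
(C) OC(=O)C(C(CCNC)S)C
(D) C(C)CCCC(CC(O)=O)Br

A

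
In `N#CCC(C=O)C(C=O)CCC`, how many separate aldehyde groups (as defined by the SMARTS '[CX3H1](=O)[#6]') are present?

[CX3H1](=O)[#6] is the SMARTS for an aldehyde: an sp2 carbon with one H, double-bonded to O and single-bonded to carbon.
The molecule carries 2 separate instances of an aldehyde (-CHO) meeting every constraint; each maps to a distinct set of atoms, giving 2 matches.

2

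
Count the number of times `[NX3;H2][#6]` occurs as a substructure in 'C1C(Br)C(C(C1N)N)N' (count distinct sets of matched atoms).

3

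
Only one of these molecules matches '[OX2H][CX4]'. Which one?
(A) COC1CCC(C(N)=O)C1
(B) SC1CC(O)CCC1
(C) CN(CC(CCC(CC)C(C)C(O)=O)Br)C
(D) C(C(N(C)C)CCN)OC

B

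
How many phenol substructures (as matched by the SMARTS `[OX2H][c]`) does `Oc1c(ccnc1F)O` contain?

2

[OX2H][c] is the SMARTS for a phenol: a hydroxyl oxygen attached to an aromatic carbon.
The molecule carries 2 separate instances of a hydroxyl group (-OH) meeting every constraint; each maps to a distinct set of atoms, giving 2 matches.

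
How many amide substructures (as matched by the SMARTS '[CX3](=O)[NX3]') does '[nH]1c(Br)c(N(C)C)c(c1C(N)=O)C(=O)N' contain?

2

[CX3](=O)[NX3] is the SMARTS for an amide: a carbonyl carbon bonded to a trivalent nitrogen.
The molecule carries 2 separate instances of a primary amide (-C(=O)NH2) meeting every constraint; each maps to a distinct set of atoms, giving 2 matches.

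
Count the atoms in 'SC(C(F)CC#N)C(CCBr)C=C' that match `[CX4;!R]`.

The query [CX4;!R] means: aliphatic carbon with four total connections, not in a ring.
Check the 13 heavy atoms by environment: 6× C (X4, acyclic) → match; 1× Br (X1, acyclic) → no; 1× C (X2, acyclic) → no; 1× N (X1, acyclic) → no; 1× S (X2, acyclic) → no; 1× F (X1, acyclic) → no; 2× C (X3, acyclic) → no.
That gives 6 matching atoms.

6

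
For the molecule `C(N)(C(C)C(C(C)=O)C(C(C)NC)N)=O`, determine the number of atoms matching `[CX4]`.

Check the 15 heavy atoms by environment: 8× C (X4) → match; 2× C (X3) → no; 2× O (X1) → no; 3× N (X3) → no.
That gives 8 matching atoms.

8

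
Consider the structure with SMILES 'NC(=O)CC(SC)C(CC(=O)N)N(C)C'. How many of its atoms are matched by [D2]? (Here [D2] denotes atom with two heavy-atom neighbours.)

The query [D2] means: atom with exactly two heavy-atom neighbours.
Check the 15 heavy atoms by environment: 2× C (D2) → match; 4× C (D3) → no; 1× N (D3) → no; 3× C (D1) → no; 1× S (D2) → match; 2× O (D1) → no; 2× N (D1) → no.
Summing the matching environments: 2 + 1 = 3 matching atoms.

3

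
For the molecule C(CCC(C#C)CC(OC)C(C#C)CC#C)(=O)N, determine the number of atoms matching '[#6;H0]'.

4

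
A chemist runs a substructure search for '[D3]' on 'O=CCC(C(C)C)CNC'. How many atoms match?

Check the 10 heavy atoms by environment: 3× C (D2) → no; 2× C (D3) → match; 1× N (D2) → no; 3× C (D1) → no; 1× O (D1) → no.
That gives 2 matching atoms.

2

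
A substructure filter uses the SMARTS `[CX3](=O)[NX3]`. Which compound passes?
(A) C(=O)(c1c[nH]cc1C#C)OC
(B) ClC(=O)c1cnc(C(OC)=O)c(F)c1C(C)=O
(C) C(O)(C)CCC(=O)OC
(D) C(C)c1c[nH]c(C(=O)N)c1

D

[CX3](=O)[NX3] describes a carbonyl carbon bonded to a trivalent nitrogen (an amide).
(A) has a methyl-ester group (-C(=O)OCH3) but the carbonyl is bonded to O, not to an NX3 nitrogen.
(B) has a methyl-ester group (-C(=O)OCH3) but the carbonyl is bonded to O, not to an NX3 nitrogen.
(C) has a methyl-ester group (-C(=O)OCH3) but the carbonyl is bonded to O, not to an NX3 nitrogen.
(D) contains a primary amide (-C(=O)NH2), which satisfies every atom and bond constraint.
So the answer is (D).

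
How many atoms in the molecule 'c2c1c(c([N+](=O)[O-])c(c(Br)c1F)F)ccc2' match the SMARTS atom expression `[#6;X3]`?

10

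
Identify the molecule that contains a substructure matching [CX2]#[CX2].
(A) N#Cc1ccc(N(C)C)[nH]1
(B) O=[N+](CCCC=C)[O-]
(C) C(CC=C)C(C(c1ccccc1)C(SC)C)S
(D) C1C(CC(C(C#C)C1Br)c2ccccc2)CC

D

[CX2]#[CX2] describes a carbon-carbon triple bond (an alkyne).
(A) has a nitrile (-C#N) but the triple bond is C#N, not C#C.
(B) has a vinyl group (-CH=CH2) but the C=C is a double bond; both carbons are CX3, not CX2.
(C) has a vinyl group (-CH=CH2) but the C=C is a double bond; both carbons are CX3, not CX2.
(D) contains an ethynyl group (-C#CH), which satisfies every atom and bond constraint.
So the answer is (D).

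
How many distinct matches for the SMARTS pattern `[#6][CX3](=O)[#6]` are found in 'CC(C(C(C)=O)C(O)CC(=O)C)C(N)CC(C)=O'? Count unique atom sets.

3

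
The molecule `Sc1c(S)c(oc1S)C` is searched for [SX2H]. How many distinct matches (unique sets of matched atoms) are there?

[SX2H] is the SMARTS for a thiol: an aliphatic sulfur with two connections, one being H.
The molecule carries 3 separate instances of a thiol (-SH) meeting every constraint; each maps to a distinct set of atoms, giving 3 matches.

3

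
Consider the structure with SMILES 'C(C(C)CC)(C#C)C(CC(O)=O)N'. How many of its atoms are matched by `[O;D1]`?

The query [O;D1] means: aliphatic oxygen bonded to exactly one heavy atom.
Check the 13 heavy atoms by environment: 3× C (D1) → no; 3× C (D2) → no; 4× C (D3) → no; 1× N (D1) → no; 2× O (D1) → match.
That gives 2 matching atoms.

2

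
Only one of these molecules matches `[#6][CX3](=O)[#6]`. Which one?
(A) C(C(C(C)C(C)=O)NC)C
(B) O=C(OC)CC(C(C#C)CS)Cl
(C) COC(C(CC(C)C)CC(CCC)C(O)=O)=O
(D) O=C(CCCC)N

A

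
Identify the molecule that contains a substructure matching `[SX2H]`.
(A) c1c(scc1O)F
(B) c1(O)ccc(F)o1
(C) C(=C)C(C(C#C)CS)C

C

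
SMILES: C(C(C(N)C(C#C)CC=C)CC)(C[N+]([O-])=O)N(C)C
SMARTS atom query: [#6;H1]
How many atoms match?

6

The query [#6;H1] means: any carbon bearing exactly one hydrogen.
Check the 19 heavy atoms by environment: 4× C (H2) → no; 6× C (H1) → match; 1× C (H0) → no; 1× N (H0) → no; 3× C (H3) → no; 1× N (H2) → no; 1× N (charge +1, H0) → no; 1× O (charge -1, H0) → no; 1× O (H0) → no.
That gives 6 matching atoms.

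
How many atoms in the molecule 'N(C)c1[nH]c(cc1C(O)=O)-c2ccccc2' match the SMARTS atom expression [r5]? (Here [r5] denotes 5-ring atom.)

The query [r5] means: r5 matches atoms in a five-membered ring.
Check the 16 heavy atoms by environment: 1× n (aromatic, in 5-ring) → match; 4× c (aromatic, in 5-ring) → match; 2× C (acyclic) → no; 2× O (acyclic) → no; 1× N (acyclic) → no; 6× c (aromatic, in 6-ring) → no.
Summing the matching environments: 1 + 4 = 5 matching atoms.

5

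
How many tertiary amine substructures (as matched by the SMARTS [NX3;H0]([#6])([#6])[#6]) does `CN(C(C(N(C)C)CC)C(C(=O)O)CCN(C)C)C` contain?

3

[NX3;H0]([#6])([#6])[#6] is the SMARTS for a tertiary amine: a trivalent nitrogen with no H, bonded to three carbons.
The molecule carries 3 separate instances of a dimethylamino group (-N(CH3)2) meeting every constraint; each maps to a distinct set of atoms, giving 3 matches.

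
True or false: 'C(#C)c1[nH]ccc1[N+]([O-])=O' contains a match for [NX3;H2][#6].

False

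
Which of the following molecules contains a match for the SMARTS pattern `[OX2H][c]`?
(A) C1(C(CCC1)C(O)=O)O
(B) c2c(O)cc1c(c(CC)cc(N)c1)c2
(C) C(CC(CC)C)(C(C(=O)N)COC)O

B

[OX2H][c] describes a hydroxyl oxygen attached to an aromatic carbon (a phenol).
(A) has a hydroxyl group (-OH) but the -OH is on an aliphatic carbon, not an aromatic c.
(B) contains a hydroxyl group (-OH), which satisfies every atom and bond constraint.
(C) has a hydroxyl group (-OH) but the -OH is on an aliphatic carbon, not an aromatic c.
So the answer is (B).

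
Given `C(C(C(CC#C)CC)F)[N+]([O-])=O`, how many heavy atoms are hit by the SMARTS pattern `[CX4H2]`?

3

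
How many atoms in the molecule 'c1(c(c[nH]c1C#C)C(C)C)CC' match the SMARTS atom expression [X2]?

Check the 12 heavy atoms by environment: 1× n (aromatic, X3) → no; 4× c (aromatic, X3) → no; 5× C (X4) → no; 2× C (X2) → match.
That gives 2 matching atoms.

2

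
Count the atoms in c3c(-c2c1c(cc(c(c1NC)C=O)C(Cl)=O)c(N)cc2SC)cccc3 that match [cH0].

9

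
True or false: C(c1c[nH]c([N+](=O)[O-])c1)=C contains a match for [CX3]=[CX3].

The pattern [CX3]=[CX3] describes a non-aromatic C=C double bond between two sp2 carbons — an alkene.
The molecule carries a vinyl group (-CH=CH2), whose atoms satisfy every constraint of the query, so the pattern matches.

True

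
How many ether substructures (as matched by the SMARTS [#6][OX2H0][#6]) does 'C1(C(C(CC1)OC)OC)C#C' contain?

[#6][OX2H0][#6] is the SMARTS for an ether: an aliphatic oxygen bridging two carbons with no H on the oxygen.
The molecule carries 2 separate instances of a methoxy ether (-OCH3) meeting every constraint; each maps to a distinct set of atoms, giving 2 matches.

2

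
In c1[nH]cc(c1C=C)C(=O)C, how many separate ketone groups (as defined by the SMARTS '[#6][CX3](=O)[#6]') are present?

1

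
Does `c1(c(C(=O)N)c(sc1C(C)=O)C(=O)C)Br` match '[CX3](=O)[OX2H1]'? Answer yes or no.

No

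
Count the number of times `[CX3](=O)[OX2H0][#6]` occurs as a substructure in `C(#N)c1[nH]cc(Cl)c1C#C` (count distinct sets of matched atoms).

0

[CX3](=O)[OX2H0][#6] is the SMARTS for an ester: a carbonyl carbon bonded to an oxygen that is itself bonded to carbon (no H on that O).
No fragment in the molecule satisfies every constraint, giving 0 matches.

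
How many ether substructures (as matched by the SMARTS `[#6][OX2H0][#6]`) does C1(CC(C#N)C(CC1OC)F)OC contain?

2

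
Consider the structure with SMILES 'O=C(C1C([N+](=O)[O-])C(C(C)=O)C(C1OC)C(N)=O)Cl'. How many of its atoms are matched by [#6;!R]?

Check the 19 heavy atoms by environment: 5× C (in 5-ring) → no; 5× C (acyclic) → match; 5× O (acyclic) → no; 1× N (acyclic) → no; 1× Cl (acyclic) → no; 1× N (charge +1, acyclic) → no; 1× O (charge -1, acyclic) → no.
That gives 5 matching atoms.

5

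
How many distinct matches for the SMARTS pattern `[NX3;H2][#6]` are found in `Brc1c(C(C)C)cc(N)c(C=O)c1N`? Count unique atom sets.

2

[NX3;H2][#6] is the SMARTS for a primary amine: a trivalent nitrogen with two H attached to carbon.
The molecule carries 2 separate instances of a primary amino group (-NH2) meeting every constraint; each maps to a distinct set of atoms, giving 2 matches.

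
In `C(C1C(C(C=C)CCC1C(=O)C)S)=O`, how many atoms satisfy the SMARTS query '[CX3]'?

4

The query [CX3] means: C with X3: aliphatic carbon with exactly 3 total connections.
Check the 14 heavy atoms by environment: 7× C (X4) → no; 4× C (X3) → match; 1× S (X2) → no; 2× O (X1) → no.
That gives 4 matching atoms.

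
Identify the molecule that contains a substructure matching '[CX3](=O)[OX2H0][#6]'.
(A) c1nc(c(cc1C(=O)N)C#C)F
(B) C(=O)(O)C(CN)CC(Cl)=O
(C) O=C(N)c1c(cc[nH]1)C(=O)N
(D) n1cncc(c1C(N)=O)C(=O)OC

D

[CX3](=O)[OX2H0][#6] describes a carbonyl carbon bonded to an oxygen that is itself bonded to carbon (no H on that O) (an ester).
(A) has a primary amide (-C(=O)NH2) but the carbonyl is bonded to N, not to an O-C linkage.
(B) has a carboxylic acid group (-C(=O)OH) but the singly-bonded O carries H (OX2H1, not H0).
(C) has a primary amide (-C(=O)NH2) but the carbonyl is bonded to N, not to an O-C linkage.
(D) contains a methyl-ester group (-C(=O)OCH3), which satisfies every atom and bond constraint.
So the answer is (D).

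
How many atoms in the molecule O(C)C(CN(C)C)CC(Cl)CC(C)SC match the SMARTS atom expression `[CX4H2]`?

3

The query [CX4H2] means: sp3 carbon (X4) with exactly two hydrogens.
Check the 15 heavy atoms by environment: 3× C (H2, X4) → match; 3× C (H1, X4) → no; 5× C (H3, X4) → no; 1× S (H0, X2) → no; 1× O (H0, X2) → no; 1× N (H0, X3) → no; 1× Cl (H0, X1) → no.
That gives 3 matching atoms.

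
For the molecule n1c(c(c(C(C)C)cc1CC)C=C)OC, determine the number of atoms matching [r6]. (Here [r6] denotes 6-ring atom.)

6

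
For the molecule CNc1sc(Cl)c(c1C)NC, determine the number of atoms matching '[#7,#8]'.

2

The query [#7,#8] means: nitrogen or oxygen (comma = OR).
Check the 11 heavy atoms by environment: 1× s (aromatic) → no; 4× c (aromatic) → no; 3× C → no; 2× N → match; 1× Cl → no.
That gives 2 matching atoms.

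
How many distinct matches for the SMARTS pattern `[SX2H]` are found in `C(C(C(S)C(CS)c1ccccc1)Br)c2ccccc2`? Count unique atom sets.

[SX2H] is the SMARTS for a thiol: an aliphatic sulfur with two connections, one being H.
The molecule carries 2 separate instances of a thiol (-SH) meeting every constraint; each maps to a distinct set of atoms, giving 2 matches.

2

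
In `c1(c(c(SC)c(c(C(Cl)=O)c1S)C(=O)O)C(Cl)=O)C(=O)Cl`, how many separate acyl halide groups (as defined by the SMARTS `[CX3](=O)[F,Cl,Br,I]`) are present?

3

[CX3](=O)[F,Cl,Br,I] is the SMARTS for an acyl halide: a carbonyl carbon bonded to a halogen.
The molecule carries 3 separate instances of an acyl chloride (-C(=O)Cl) meeting every constraint; each maps to a distinct set of atoms, giving 3 matches.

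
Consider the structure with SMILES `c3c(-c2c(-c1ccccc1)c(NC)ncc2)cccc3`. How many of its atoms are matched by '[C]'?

1

Check the 20 heavy atoms by environment: 1× n (aromatic) → no; 17× c (aromatic) → no; 1× N → no; 1× C → match.
That gives 1 matching atom.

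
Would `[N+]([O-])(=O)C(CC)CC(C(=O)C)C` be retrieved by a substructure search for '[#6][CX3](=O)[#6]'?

Yes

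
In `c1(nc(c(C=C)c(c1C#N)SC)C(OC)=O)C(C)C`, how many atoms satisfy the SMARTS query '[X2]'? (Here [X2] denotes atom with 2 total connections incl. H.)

4

The query [X2] means: any atom with exactly two total connections (bonds + H).
Check the 19 heavy atoms by environment: 1× n (aromatic, X2) → match; 5× c (aromatic, X3) → no; 1× S (X2) → match; 5× C (X4) → no; 1× C (X2) → match; 1× N (X1) → no; 3× C (X3) → no; 1× O (X1) → no; 1× O (X2) → match.
Summing the matching environments: 1 + 1 + 1 + 1 = 4 matching atoms.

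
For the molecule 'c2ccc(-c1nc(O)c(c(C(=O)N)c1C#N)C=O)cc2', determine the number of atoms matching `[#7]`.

3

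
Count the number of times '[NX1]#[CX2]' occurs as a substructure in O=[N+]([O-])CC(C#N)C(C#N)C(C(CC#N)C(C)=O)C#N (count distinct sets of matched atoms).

[NX1]#[CX2] is the SMARTS for a nitrile: a nitrogen triple-bonded to a two-connected carbon.
The molecule carries 4 separate instances of a nitrile (-C#N) meeting every constraint; each maps to a distinct set of atoms, giving 4 matches.

4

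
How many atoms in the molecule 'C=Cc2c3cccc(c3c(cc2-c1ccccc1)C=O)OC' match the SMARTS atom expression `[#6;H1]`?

The query [#6;H1] means: any carbon bearing exactly one hydrogen.
Check the 22 heavy atoms by environment: 7× c (aromatic, H0) → no; 9× c (aromatic, H1) → match; 2× O (H0) → no; 1× C (H3) → no; 2× C (H1) → match; 1× C (H2) → no.
Summing the matching environments: 9 + 2 = 11 matching atoms.

11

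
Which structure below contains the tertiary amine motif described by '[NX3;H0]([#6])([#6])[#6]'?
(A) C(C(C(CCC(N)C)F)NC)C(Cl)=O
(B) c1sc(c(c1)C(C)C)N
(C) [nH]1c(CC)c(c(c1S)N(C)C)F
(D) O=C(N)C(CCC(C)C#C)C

C

[NX3;H0]([#6])([#6])[#6] describes a trivalent nitrogen with no H, bonded to three carbons (a tertiary amine).
(A) has a primary amino group (-NH2) but the nitrogen has H2, not H0 with three carbons.
(B) has a primary amino group (-NH2) but the nitrogen has H2, not H0 with three carbons.
(C) contains a dimethylamino group (-N(CH3)2), which satisfies every atom and bond constraint.
(D) has a primary amide (-C(=O)NH2) but the amide nitrogen has H2 and only one carbon neighbour.
So the answer is (C).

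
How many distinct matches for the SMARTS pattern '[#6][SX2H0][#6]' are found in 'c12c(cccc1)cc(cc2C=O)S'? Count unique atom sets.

0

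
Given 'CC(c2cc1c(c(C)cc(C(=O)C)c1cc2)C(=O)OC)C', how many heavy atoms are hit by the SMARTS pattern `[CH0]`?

The query [CH0] means: aliphatic carbon with no attached hydrogen.
Check the 21 heavy atoms by environment: 6× c (aromatic, H0) → no; 4× c (aromatic, H1) → no; 2× C (H0) → match; 3× O (H0) → no; 5× C (H3) → no; 1× C (H1) → no.
That gives 2 matching atoms.

2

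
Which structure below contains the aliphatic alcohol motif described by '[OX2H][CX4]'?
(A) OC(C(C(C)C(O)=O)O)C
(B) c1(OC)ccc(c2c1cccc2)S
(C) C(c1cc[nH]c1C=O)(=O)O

A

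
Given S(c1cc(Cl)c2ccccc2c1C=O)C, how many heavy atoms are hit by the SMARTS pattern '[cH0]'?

5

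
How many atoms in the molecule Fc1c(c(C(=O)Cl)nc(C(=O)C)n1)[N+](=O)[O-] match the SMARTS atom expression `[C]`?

3

Check the 16 heavy atoms by environment: 2× n (aromatic) → no; 4× c (aromatic) → no; 1× F → no; 3× C → match; 3× O → no; 1× Cl → no; 1× N (charge +1) → no; 1× O (charge -1) → no.
That gives 3 matching atoms.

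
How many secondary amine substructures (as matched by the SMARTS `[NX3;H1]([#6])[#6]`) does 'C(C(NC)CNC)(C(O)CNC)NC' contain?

[NX3;H1]([#6])[#6] is the SMARTS for a secondary amine: a trivalent nitrogen with one H, bonded to two carbons.
The molecule carries 4 separate instances of an N-methylamino group (-NHCH3) meeting every constraint; each maps to a distinct set of atoms, giving 4 matches.

4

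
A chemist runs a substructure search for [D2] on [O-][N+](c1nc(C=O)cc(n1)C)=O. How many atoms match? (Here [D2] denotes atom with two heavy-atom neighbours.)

4

Check the 12 heavy atoms by environment: 2× n (aromatic, D2) → match; 3× c (aromatic, D3) → no; 1× c (aromatic, D2) → match; 1× N (charge +1, D3) → no; 1× O (charge -1, D1) → no; 2× O (D1) → no; 1× C (D2) → match; 1× C (D1) → no.
Summing the matching environments: 2 + 1 + 1 = 4 matching atoms.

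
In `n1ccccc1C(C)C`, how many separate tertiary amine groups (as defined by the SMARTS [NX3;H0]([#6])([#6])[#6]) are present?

[NX3;H0]([#6])([#6])[#6] is the SMARTS for a tertiary amine: a trivalent nitrogen with no H, bonded to three carbons.
No fragment in the molecule satisfies every constraint, giving 0 matches.

0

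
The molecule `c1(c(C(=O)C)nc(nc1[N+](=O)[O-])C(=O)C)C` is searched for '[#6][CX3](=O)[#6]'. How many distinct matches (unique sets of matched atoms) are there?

2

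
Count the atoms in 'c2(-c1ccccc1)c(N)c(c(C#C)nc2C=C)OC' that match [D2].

9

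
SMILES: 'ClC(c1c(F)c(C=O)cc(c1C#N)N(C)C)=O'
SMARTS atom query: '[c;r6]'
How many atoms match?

Check the 17 heavy atoms by environment: 6× c (aromatic, in 6-ring) → match; 5× C (acyclic) → no; 2× O (acyclic) → no; 1× F (acyclic) → no; 2× N (acyclic) → no; 1× Cl (acyclic) → no.
That gives 6 matching atoms.

6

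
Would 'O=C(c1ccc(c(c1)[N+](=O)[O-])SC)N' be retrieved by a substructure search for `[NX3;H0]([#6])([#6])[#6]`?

No

The pattern [NX3;H0]([#6])([#6])[#6] describes a trivalent nitrogen with no H, bonded to three carbons — a tertiary amine.
The closest candidate here is a primary amide (-C(=O)NH2), but the amide nitrogen has H2 and only one carbon neighbour. No other fragment satisfies the full query, so there is no match.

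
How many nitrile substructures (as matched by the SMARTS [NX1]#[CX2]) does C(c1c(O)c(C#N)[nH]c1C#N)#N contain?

3

[NX1]#[CX2] is the SMARTS for a nitrile: a nitrogen triple-bonded to a two-connected carbon.
The molecule carries 3 separate instances of a nitrile (-C#N) meeting every constraint; each maps to a distinct set of atoms, giving 3 matches.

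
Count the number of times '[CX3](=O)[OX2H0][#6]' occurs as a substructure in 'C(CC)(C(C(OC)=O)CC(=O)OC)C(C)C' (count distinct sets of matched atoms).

[CX3](=O)[OX2H0][#6] is the SMARTS for an ester: a carbonyl carbon bonded to an oxygen that is itself bonded to carbon (no H on that O).
The molecule carries 2 separate instances of a methyl-ester group (-C(=O)OCH3) meeting every constraint; each maps to a distinct set of atoms, giving 2 matches.

2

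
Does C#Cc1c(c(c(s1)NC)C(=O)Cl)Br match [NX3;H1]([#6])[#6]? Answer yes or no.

Yes

The pattern [NX3;H1]([#6])[#6] describes a trivalent nitrogen with one H, bonded to two carbons — a secondary amine.
The molecule carries an N-methylamino group (-NHCH3), whose atoms satisfy every constraint of the query, so the pattern matches.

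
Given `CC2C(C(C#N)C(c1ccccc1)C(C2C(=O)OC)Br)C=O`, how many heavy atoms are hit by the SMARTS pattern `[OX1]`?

Check the 22 heavy atoms by environment: 8× C (X4) → no; 1× Br (X1) → no; 6× c (aromatic, X3) → no; 2× C (X3) → no; 2× O (X1) → match; 1× C (X2) → no; 1× N (X1) → no; 1× O (X2) → no.
That gives 2 matching atoms.

2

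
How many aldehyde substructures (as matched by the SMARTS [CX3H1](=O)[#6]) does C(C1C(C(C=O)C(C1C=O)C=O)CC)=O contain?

[CX3H1](=O)[#6] is the SMARTS for an aldehyde: an sp2 carbon with one H, double-bonded to O and single-bonded to carbon.
The molecule carries 4 separate instances of an aldehyde (-CHO) meeting every constraint; each maps to a distinct set of atoms, giving 4 matches.

4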